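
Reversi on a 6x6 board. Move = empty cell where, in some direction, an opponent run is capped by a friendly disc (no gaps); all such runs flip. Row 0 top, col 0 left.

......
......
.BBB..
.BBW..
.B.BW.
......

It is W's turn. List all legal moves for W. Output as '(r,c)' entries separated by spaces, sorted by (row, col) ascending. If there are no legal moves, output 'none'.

Answer: (1,1) (1,3) (3,0) (4,2) (5,3)

Derivation:
(1,0): no bracket -> illegal
(1,1): flips 1 -> legal
(1,2): no bracket -> illegal
(1,3): flips 1 -> legal
(1,4): no bracket -> illegal
(2,0): no bracket -> illegal
(2,4): no bracket -> illegal
(3,0): flips 2 -> legal
(3,4): no bracket -> illegal
(4,0): no bracket -> illegal
(4,2): flips 1 -> legal
(5,0): no bracket -> illegal
(5,1): no bracket -> illegal
(5,2): no bracket -> illegal
(5,3): flips 1 -> legal
(5,4): no bracket -> illegal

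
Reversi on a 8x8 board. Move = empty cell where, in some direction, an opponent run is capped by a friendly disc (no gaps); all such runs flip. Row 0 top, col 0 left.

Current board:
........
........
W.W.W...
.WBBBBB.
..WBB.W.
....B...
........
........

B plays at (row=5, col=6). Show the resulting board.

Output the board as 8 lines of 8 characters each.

Answer: ........
........
W.W.W...
.WBBBBB.
..WBB.B.
....B.B.
........
........

Derivation:
Place B at (5,6); scan 8 dirs for brackets.
Dir NW: first cell '.' (not opp) -> no flip
Dir N: opp run (4,6) capped by B -> flip
Dir NE: first cell '.' (not opp) -> no flip
Dir W: first cell '.' (not opp) -> no flip
Dir E: first cell '.' (not opp) -> no flip
Dir SW: first cell '.' (not opp) -> no flip
Dir S: first cell '.' (not opp) -> no flip
Dir SE: first cell '.' (not opp) -> no flip
All flips: (4,6)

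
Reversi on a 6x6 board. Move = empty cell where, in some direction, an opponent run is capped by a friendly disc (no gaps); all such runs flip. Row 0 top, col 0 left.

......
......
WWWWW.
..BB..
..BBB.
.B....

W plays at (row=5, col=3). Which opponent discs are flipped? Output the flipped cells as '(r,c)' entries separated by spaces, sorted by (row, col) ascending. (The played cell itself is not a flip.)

Answer: (3,3) (4,3)

Derivation:
Dir NW: opp run (4,2), next='.' -> no flip
Dir N: opp run (4,3) (3,3) capped by W -> flip
Dir NE: opp run (4,4), next='.' -> no flip
Dir W: first cell '.' (not opp) -> no flip
Dir E: first cell '.' (not opp) -> no flip
Dir SW: edge -> no flip
Dir S: edge -> no flip
Dir SE: edge -> no flip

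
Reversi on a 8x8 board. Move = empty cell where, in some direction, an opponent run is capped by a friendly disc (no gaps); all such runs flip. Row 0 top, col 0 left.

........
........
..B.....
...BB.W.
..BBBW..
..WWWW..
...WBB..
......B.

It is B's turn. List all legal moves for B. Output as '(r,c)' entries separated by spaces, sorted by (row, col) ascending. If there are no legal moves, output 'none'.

Answer: (3,5) (4,6) (5,6) (6,1) (6,2) (6,6) (7,3)

Derivation:
(2,5): no bracket -> illegal
(2,6): no bracket -> illegal
(2,7): no bracket -> illegal
(3,5): flips 2 -> legal
(3,7): no bracket -> illegal
(4,1): no bracket -> illegal
(4,6): flips 2 -> legal
(4,7): no bracket -> illegal
(5,1): no bracket -> illegal
(5,6): flips 1 -> legal
(6,1): flips 1 -> legal
(6,2): flips 3 -> legal
(6,6): flips 1 -> legal
(7,2): no bracket -> illegal
(7,3): flips 2 -> legal
(7,4): no bracket -> illegal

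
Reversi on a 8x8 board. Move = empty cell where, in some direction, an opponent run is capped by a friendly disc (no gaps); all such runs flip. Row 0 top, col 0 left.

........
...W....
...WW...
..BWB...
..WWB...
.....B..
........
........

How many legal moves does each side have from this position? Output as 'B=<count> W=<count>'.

Answer: B=6 W=9

Derivation:
-- B to move --
(0,2): no bracket -> illegal
(0,3): no bracket -> illegal
(0,4): no bracket -> illegal
(1,2): flips 1 -> legal
(1,4): flips 2 -> legal
(1,5): no bracket -> illegal
(2,2): flips 1 -> legal
(2,5): no bracket -> illegal
(3,1): no bracket -> illegal
(3,5): no bracket -> illegal
(4,1): flips 2 -> legal
(5,1): no bracket -> illegal
(5,2): flips 2 -> legal
(5,3): no bracket -> illegal
(5,4): flips 1 -> legal
B mobility = 6
-- W to move --
(2,1): flips 1 -> legal
(2,2): flips 1 -> legal
(2,5): flips 1 -> legal
(3,1): flips 1 -> legal
(3,5): flips 1 -> legal
(4,1): flips 1 -> legal
(4,5): flips 2 -> legal
(4,6): no bracket -> illegal
(5,3): no bracket -> illegal
(5,4): flips 2 -> legal
(5,6): no bracket -> illegal
(6,4): no bracket -> illegal
(6,5): no bracket -> illegal
(6,6): flips 2 -> legal
W mobility = 9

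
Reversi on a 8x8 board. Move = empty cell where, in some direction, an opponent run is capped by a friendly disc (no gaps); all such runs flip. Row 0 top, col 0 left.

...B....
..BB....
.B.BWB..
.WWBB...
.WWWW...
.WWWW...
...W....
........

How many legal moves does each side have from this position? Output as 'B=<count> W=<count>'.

-- B to move --
(1,4): flips 1 -> legal
(1,5): flips 1 -> legal
(2,0): no bracket -> illegal
(2,2): no bracket -> illegal
(3,0): flips 2 -> legal
(3,5): flips 1 -> legal
(4,0): no bracket -> illegal
(4,5): no bracket -> illegal
(5,0): flips 2 -> legal
(5,5): flips 1 -> legal
(6,0): flips 2 -> legal
(6,1): flips 5 -> legal
(6,2): no bracket -> illegal
(6,4): flips 2 -> legal
(6,5): flips 3 -> legal
(7,2): no bracket -> illegal
(7,3): flips 3 -> legal
(7,4): no bracket -> illegal
B mobility = 11
-- W to move --
(0,1): no bracket -> illegal
(0,2): flips 1 -> legal
(0,4): no bracket -> illegal
(1,0): flips 1 -> legal
(1,1): flips 1 -> legal
(1,4): flips 1 -> legal
(1,5): no bracket -> illegal
(1,6): flips 2 -> legal
(2,0): no bracket -> illegal
(2,2): flips 2 -> legal
(2,6): flips 1 -> legal
(3,0): no bracket -> illegal
(3,5): flips 2 -> legal
(3,6): no bracket -> illegal
(4,5): no bracket -> illegal
W mobility = 8

Answer: B=11 W=8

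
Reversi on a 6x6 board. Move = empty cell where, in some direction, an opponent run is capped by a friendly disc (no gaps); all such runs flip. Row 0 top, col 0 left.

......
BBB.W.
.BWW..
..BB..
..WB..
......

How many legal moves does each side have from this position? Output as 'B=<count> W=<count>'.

-- B to move --
(0,3): no bracket -> illegal
(0,4): no bracket -> illegal
(0,5): flips 2 -> legal
(1,3): flips 1 -> legal
(1,5): no bracket -> illegal
(2,4): flips 2 -> legal
(2,5): no bracket -> illegal
(3,1): no bracket -> illegal
(3,4): flips 1 -> legal
(4,1): flips 1 -> legal
(5,1): flips 1 -> legal
(5,2): flips 1 -> legal
(5,3): no bracket -> illegal
B mobility = 7
-- W to move --
(0,0): flips 1 -> legal
(0,1): flips 1 -> legal
(0,2): flips 1 -> legal
(0,3): no bracket -> illegal
(1,3): no bracket -> illegal
(2,0): flips 1 -> legal
(2,4): flips 1 -> legal
(3,0): no bracket -> illegal
(3,1): no bracket -> illegal
(3,4): no bracket -> illegal
(4,1): flips 1 -> legal
(4,4): flips 2 -> legal
(5,2): no bracket -> illegal
(5,3): flips 2 -> legal
(5,4): no bracket -> illegal
W mobility = 8

Answer: B=7 W=8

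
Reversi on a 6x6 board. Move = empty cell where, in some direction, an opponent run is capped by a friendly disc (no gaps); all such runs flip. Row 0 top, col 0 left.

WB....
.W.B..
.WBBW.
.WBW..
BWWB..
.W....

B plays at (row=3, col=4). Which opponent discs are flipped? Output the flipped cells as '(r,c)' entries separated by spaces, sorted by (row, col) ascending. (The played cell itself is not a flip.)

Answer: (3,3)

Derivation:
Dir NW: first cell 'B' (not opp) -> no flip
Dir N: opp run (2,4), next='.' -> no flip
Dir NE: first cell '.' (not opp) -> no flip
Dir W: opp run (3,3) capped by B -> flip
Dir E: first cell '.' (not opp) -> no flip
Dir SW: first cell 'B' (not opp) -> no flip
Dir S: first cell '.' (not opp) -> no flip
Dir SE: first cell '.' (not opp) -> no flip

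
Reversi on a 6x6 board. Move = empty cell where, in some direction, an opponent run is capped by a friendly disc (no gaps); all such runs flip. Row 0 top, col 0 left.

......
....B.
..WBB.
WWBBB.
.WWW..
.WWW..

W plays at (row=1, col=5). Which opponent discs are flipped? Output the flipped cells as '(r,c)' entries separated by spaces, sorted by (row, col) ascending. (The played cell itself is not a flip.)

Dir NW: first cell '.' (not opp) -> no flip
Dir N: first cell '.' (not opp) -> no flip
Dir NE: edge -> no flip
Dir W: opp run (1,4), next='.' -> no flip
Dir E: edge -> no flip
Dir SW: opp run (2,4) (3,3) capped by W -> flip
Dir S: first cell '.' (not opp) -> no flip
Dir SE: edge -> no flip

Answer: (2,4) (3,3)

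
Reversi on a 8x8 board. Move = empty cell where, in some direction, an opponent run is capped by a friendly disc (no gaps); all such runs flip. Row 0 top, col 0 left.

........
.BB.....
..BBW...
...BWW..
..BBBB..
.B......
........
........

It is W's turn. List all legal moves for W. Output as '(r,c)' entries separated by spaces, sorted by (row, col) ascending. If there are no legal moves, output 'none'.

Answer: (0,1) (2,1) (3,2) (5,2) (5,3) (5,4) (5,5) (5,6) (6,0)

Derivation:
(0,0): no bracket -> illegal
(0,1): flips 2 -> legal
(0,2): no bracket -> illegal
(0,3): no bracket -> illegal
(1,0): no bracket -> illegal
(1,3): no bracket -> illegal
(1,4): no bracket -> illegal
(2,0): no bracket -> illegal
(2,1): flips 2 -> legal
(3,1): no bracket -> illegal
(3,2): flips 1 -> legal
(3,6): no bracket -> illegal
(4,0): no bracket -> illegal
(4,1): no bracket -> illegal
(4,6): no bracket -> illegal
(5,0): no bracket -> illegal
(5,2): flips 1 -> legal
(5,3): flips 1 -> legal
(5,4): flips 1 -> legal
(5,5): flips 1 -> legal
(5,6): flips 1 -> legal
(6,0): flips 3 -> legal
(6,1): no bracket -> illegal
(6,2): no bracket -> illegal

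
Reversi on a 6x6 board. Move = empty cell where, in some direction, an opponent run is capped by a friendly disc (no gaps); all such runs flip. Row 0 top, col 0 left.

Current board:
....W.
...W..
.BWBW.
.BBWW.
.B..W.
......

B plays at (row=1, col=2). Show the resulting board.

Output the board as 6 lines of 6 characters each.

Place B at (1,2); scan 8 dirs for brackets.
Dir NW: first cell '.' (not opp) -> no flip
Dir N: first cell '.' (not opp) -> no flip
Dir NE: first cell '.' (not opp) -> no flip
Dir W: first cell '.' (not opp) -> no flip
Dir E: opp run (1,3), next='.' -> no flip
Dir SW: first cell 'B' (not opp) -> no flip
Dir S: opp run (2,2) capped by B -> flip
Dir SE: first cell 'B' (not opp) -> no flip
All flips: (2,2)

Answer: ....W.
..BW..
.BBBW.
.BBWW.
.B..W.
......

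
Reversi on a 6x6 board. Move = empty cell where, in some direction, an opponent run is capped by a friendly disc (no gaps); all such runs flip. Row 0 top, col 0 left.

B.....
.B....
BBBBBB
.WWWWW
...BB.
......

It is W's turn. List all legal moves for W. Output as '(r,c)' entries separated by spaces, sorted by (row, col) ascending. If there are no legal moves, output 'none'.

Answer: (0,1) (1,0) (1,2) (1,3) (1,4) (1,5) (5,2) (5,3) (5,4) (5,5)

Derivation:
(0,1): flips 2 -> legal
(0,2): no bracket -> illegal
(1,0): flips 1 -> legal
(1,2): flips 2 -> legal
(1,3): flips 3 -> legal
(1,4): flips 2 -> legal
(1,5): flips 2 -> legal
(3,0): no bracket -> illegal
(4,2): no bracket -> illegal
(4,5): no bracket -> illegal
(5,2): flips 1 -> legal
(5,3): flips 2 -> legal
(5,4): flips 2 -> legal
(5,5): flips 1 -> legal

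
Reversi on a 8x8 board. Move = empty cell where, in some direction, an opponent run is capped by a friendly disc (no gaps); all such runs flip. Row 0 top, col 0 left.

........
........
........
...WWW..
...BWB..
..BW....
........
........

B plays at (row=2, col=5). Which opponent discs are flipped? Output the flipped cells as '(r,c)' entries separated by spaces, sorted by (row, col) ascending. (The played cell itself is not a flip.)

Answer: (3,4) (3,5)

Derivation:
Dir NW: first cell '.' (not opp) -> no flip
Dir N: first cell '.' (not opp) -> no flip
Dir NE: first cell '.' (not opp) -> no flip
Dir W: first cell '.' (not opp) -> no flip
Dir E: first cell '.' (not opp) -> no flip
Dir SW: opp run (3,4) capped by B -> flip
Dir S: opp run (3,5) capped by B -> flip
Dir SE: first cell '.' (not opp) -> no flip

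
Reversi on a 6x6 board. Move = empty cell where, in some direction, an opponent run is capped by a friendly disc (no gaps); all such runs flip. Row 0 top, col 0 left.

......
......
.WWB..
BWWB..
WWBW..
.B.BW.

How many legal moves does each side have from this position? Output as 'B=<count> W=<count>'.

-- B to move --
(1,0): no bracket -> illegal
(1,1): flips 4 -> legal
(1,2): flips 3 -> legal
(1,3): no bracket -> illegal
(2,0): flips 3 -> legal
(3,4): no bracket -> illegal
(4,4): flips 1 -> legal
(4,5): no bracket -> illegal
(5,0): flips 3 -> legal
(5,2): flips 1 -> legal
(5,5): flips 1 -> legal
B mobility = 7
-- W to move --
(1,2): no bracket -> illegal
(1,3): flips 2 -> legal
(1,4): flips 1 -> legal
(2,0): flips 1 -> legal
(2,4): flips 1 -> legal
(3,4): flips 1 -> legal
(4,4): flips 1 -> legal
(5,0): no bracket -> illegal
(5,2): flips 2 -> legal
W mobility = 7

Answer: B=7 W=7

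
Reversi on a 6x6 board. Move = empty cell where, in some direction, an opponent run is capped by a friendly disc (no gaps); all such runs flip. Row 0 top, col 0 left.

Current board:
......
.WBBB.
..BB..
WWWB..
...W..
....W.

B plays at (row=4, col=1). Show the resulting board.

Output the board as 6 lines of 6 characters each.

Answer: ......
.WBBB.
..BB..
WWBB..
.B.W..
....W.

Derivation:
Place B at (4,1); scan 8 dirs for brackets.
Dir NW: opp run (3,0), next=edge -> no flip
Dir N: opp run (3,1), next='.' -> no flip
Dir NE: opp run (3,2) capped by B -> flip
Dir W: first cell '.' (not opp) -> no flip
Dir E: first cell '.' (not opp) -> no flip
Dir SW: first cell '.' (not opp) -> no flip
Dir S: first cell '.' (not opp) -> no flip
Dir SE: first cell '.' (not opp) -> no flip
All flips: (3,2)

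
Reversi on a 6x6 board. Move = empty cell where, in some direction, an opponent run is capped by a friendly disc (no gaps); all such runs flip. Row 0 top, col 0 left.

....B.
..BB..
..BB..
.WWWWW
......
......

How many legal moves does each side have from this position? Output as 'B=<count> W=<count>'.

Answer: B=6 W=5

Derivation:
-- B to move --
(2,0): no bracket -> illegal
(2,1): no bracket -> illegal
(2,4): no bracket -> illegal
(2,5): no bracket -> illegal
(3,0): no bracket -> illegal
(4,0): flips 1 -> legal
(4,1): flips 1 -> legal
(4,2): flips 1 -> legal
(4,3): flips 1 -> legal
(4,4): flips 1 -> legal
(4,5): flips 1 -> legal
B mobility = 6
-- W to move --
(0,1): flips 2 -> legal
(0,2): flips 2 -> legal
(0,3): flips 2 -> legal
(0,5): no bracket -> illegal
(1,1): flips 1 -> legal
(1,4): flips 1 -> legal
(1,5): no bracket -> illegal
(2,1): no bracket -> illegal
(2,4): no bracket -> illegal
W mobility = 5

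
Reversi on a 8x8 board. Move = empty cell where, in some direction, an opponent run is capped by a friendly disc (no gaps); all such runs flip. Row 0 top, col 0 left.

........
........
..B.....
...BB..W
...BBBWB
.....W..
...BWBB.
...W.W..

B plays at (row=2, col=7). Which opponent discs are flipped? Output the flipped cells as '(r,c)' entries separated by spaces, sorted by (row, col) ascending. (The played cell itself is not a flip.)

Dir NW: first cell '.' (not opp) -> no flip
Dir N: first cell '.' (not opp) -> no flip
Dir NE: edge -> no flip
Dir W: first cell '.' (not opp) -> no flip
Dir E: edge -> no flip
Dir SW: first cell '.' (not opp) -> no flip
Dir S: opp run (3,7) capped by B -> flip
Dir SE: edge -> no flip

Answer: (3,7)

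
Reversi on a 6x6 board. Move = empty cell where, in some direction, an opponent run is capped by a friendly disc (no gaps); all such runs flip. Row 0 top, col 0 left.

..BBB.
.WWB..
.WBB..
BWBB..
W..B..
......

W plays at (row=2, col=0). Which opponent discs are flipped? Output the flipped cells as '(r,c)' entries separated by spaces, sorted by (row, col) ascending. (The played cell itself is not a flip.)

Dir NW: edge -> no flip
Dir N: first cell '.' (not opp) -> no flip
Dir NE: first cell 'W' (not opp) -> no flip
Dir W: edge -> no flip
Dir E: first cell 'W' (not opp) -> no flip
Dir SW: edge -> no flip
Dir S: opp run (3,0) capped by W -> flip
Dir SE: first cell 'W' (not opp) -> no flip

Answer: (3,0)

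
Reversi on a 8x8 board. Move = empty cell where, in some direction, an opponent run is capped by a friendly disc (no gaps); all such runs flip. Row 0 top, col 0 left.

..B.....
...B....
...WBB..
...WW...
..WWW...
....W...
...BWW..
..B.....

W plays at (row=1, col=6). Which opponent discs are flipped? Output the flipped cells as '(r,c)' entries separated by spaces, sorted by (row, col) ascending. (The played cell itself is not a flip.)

Answer: (2,5)

Derivation:
Dir NW: first cell '.' (not opp) -> no flip
Dir N: first cell '.' (not opp) -> no flip
Dir NE: first cell '.' (not opp) -> no flip
Dir W: first cell '.' (not opp) -> no flip
Dir E: first cell '.' (not opp) -> no flip
Dir SW: opp run (2,5) capped by W -> flip
Dir S: first cell '.' (not opp) -> no flip
Dir SE: first cell '.' (not opp) -> no flip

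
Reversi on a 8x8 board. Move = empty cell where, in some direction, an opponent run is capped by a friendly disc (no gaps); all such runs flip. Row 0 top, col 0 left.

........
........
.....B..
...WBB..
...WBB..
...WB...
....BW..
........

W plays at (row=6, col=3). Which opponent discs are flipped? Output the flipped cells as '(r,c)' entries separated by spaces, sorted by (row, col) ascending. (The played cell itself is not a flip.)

Dir NW: first cell '.' (not opp) -> no flip
Dir N: first cell 'W' (not opp) -> no flip
Dir NE: opp run (5,4) (4,5), next='.' -> no flip
Dir W: first cell '.' (not opp) -> no flip
Dir E: opp run (6,4) capped by W -> flip
Dir SW: first cell '.' (not opp) -> no flip
Dir S: first cell '.' (not opp) -> no flip
Dir SE: first cell '.' (not opp) -> no flip

Answer: (6,4)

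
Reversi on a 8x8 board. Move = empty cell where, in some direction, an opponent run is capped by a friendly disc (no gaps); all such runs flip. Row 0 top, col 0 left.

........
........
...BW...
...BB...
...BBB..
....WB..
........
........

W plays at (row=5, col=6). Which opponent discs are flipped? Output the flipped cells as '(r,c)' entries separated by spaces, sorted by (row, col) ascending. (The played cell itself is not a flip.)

Answer: (5,5)

Derivation:
Dir NW: opp run (4,5) (3,4) (2,3), next='.' -> no flip
Dir N: first cell '.' (not opp) -> no flip
Dir NE: first cell '.' (not opp) -> no flip
Dir W: opp run (5,5) capped by W -> flip
Dir E: first cell '.' (not opp) -> no flip
Dir SW: first cell '.' (not opp) -> no flip
Dir S: first cell '.' (not opp) -> no flip
Dir SE: first cell '.' (not opp) -> no flip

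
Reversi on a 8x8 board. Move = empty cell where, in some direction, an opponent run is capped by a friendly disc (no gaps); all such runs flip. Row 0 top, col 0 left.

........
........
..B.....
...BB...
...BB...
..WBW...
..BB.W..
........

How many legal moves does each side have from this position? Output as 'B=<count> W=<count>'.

Answer: B=8 W=5

Derivation:
-- B to move --
(4,1): flips 1 -> legal
(4,2): flips 1 -> legal
(4,5): flips 1 -> legal
(5,1): flips 1 -> legal
(5,5): flips 1 -> legal
(5,6): no bracket -> illegal
(6,1): flips 1 -> legal
(6,4): flips 1 -> legal
(6,6): no bracket -> illegal
(7,4): no bracket -> illegal
(7,5): no bracket -> illegal
(7,6): flips 2 -> legal
B mobility = 8
-- W to move --
(1,1): no bracket -> illegal
(1,2): no bracket -> illegal
(1,3): no bracket -> illegal
(2,1): no bracket -> illegal
(2,3): no bracket -> illegal
(2,4): flips 2 -> legal
(2,5): flips 2 -> legal
(3,1): no bracket -> illegal
(3,2): flips 1 -> legal
(3,5): no bracket -> illegal
(4,2): no bracket -> illegal
(4,5): no bracket -> illegal
(5,1): no bracket -> illegal
(5,5): no bracket -> illegal
(6,1): no bracket -> illegal
(6,4): no bracket -> illegal
(7,1): no bracket -> illegal
(7,2): flips 2 -> legal
(7,3): no bracket -> illegal
(7,4): flips 1 -> legal
W mobility = 5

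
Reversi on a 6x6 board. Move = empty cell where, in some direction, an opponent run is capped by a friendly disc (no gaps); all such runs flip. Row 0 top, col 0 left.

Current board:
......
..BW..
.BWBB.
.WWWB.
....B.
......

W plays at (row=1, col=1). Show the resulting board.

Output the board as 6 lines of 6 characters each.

Place W at (1,1); scan 8 dirs for brackets.
Dir NW: first cell '.' (not opp) -> no flip
Dir N: first cell '.' (not opp) -> no flip
Dir NE: first cell '.' (not opp) -> no flip
Dir W: first cell '.' (not opp) -> no flip
Dir E: opp run (1,2) capped by W -> flip
Dir SW: first cell '.' (not opp) -> no flip
Dir S: opp run (2,1) capped by W -> flip
Dir SE: first cell 'W' (not opp) -> no flip
All flips: (1,2) (2,1)

Answer: ......
.WWW..
.WWBB.
.WWWB.
....B.
......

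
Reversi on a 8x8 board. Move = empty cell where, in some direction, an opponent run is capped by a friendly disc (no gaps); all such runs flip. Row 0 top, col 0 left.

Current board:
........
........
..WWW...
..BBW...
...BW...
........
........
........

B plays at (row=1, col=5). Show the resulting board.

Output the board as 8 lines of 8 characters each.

Answer: ........
.....B..
..WWB...
..BBW...
...BW...
........
........
........

Derivation:
Place B at (1,5); scan 8 dirs for brackets.
Dir NW: first cell '.' (not opp) -> no flip
Dir N: first cell '.' (not opp) -> no flip
Dir NE: first cell '.' (not opp) -> no flip
Dir W: first cell '.' (not opp) -> no flip
Dir E: first cell '.' (not opp) -> no flip
Dir SW: opp run (2,4) capped by B -> flip
Dir S: first cell '.' (not opp) -> no flip
Dir SE: first cell '.' (not opp) -> no flip
All flips: (2,4)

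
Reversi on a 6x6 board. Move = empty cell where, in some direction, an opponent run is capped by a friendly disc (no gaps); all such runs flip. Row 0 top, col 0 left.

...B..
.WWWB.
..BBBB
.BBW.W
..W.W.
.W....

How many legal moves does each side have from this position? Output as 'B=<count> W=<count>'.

Answer: B=12 W=5

Derivation:
-- B to move --
(0,0): flips 1 -> legal
(0,1): flips 1 -> legal
(0,2): flips 2 -> legal
(0,4): flips 1 -> legal
(1,0): flips 3 -> legal
(2,0): no bracket -> illegal
(2,1): flips 1 -> legal
(3,4): flips 1 -> legal
(4,0): no bracket -> illegal
(4,1): no bracket -> illegal
(4,3): flips 1 -> legal
(4,5): flips 1 -> legal
(5,0): no bracket -> illegal
(5,2): flips 1 -> legal
(5,3): flips 1 -> legal
(5,4): no bracket -> illegal
(5,5): flips 2 -> legal
B mobility = 12
-- W to move --
(0,2): no bracket -> illegal
(0,4): no bracket -> illegal
(0,5): no bracket -> illegal
(1,5): flips 3 -> legal
(2,0): flips 1 -> legal
(2,1): no bracket -> illegal
(3,0): flips 2 -> legal
(3,4): flips 1 -> legal
(4,0): flips 2 -> legal
(4,1): no bracket -> illegal
(4,3): no bracket -> illegal
W mobility = 5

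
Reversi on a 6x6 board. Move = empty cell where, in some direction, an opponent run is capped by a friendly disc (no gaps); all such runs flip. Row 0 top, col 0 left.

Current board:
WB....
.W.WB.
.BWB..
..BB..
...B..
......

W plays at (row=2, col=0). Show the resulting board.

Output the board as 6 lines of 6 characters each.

Place W at (2,0); scan 8 dirs for brackets.
Dir NW: edge -> no flip
Dir N: first cell '.' (not opp) -> no flip
Dir NE: first cell 'W' (not opp) -> no flip
Dir W: edge -> no flip
Dir E: opp run (2,1) capped by W -> flip
Dir SW: edge -> no flip
Dir S: first cell '.' (not opp) -> no flip
Dir SE: first cell '.' (not opp) -> no flip
All flips: (2,1)

Answer: WB....
.W.WB.
WWWB..
..BB..
...B..
......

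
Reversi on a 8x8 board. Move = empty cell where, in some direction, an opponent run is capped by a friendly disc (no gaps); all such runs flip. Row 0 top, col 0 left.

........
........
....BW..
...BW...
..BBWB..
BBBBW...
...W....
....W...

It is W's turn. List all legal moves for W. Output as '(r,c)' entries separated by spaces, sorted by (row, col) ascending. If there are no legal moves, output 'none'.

Answer: (1,4) (2,2) (2,3) (3,2) (3,6) (4,1) (4,6) (5,6) (6,1) (6,2)

Derivation:
(1,3): no bracket -> illegal
(1,4): flips 1 -> legal
(1,5): no bracket -> illegal
(2,2): flips 1 -> legal
(2,3): flips 4 -> legal
(3,1): no bracket -> illegal
(3,2): flips 2 -> legal
(3,5): no bracket -> illegal
(3,6): flips 1 -> legal
(4,0): no bracket -> illegal
(4,1): flips 3 -> legal
(4,6): flips 1 -> legal
(5,5): no bracket -> illegal
(5,6): flips 1 -> legal
(6,0): no bracket -> illegal
(6,1): flips 2 -> legal
(6,2): flips 1 -> legal
(6,4): no bracket -> illegal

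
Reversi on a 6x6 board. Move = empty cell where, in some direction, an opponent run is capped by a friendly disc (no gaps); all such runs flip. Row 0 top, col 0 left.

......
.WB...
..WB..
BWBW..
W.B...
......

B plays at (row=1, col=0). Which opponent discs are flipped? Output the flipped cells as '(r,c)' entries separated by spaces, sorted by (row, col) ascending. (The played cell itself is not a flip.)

Dir NW: edge -> no flip
Dir N: first cell '.' (not opp) -> no flip
Dir NE: first cell '.' (not opp) -> no flip
Dir W: edge -> no flip
Dir E: opp run (1,1) capped by B -> flip
Dir SW: edge -> no flip
Dir S: first cell '.' (not opp) -> no flip
Dir SE: first cell '.' (not opp) -> no flip

Answer: (1,1)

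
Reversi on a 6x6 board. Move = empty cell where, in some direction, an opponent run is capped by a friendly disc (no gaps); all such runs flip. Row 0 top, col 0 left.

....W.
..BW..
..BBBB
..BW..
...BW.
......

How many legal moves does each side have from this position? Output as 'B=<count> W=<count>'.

Answer: B=7 W=6

Derivation:
-- B to move --
(0,2): flips 1 -> legal
(0,3): flips 1 -> legal
(0,5): no bracket -> illegal
(1,4): flips 1 -> legal
(1,5): no bracket -> illegal
(3,4): flips 1 -> legal
(3,5): no bracket -> illegal
(4,2): flips 1 -> legal
(4,5): flips 1 -> legal
(5,3): no bracket -> illegal
(5,4): no bracket -> illegal
(5,5): flips 2 -> legal
B mobility = 7
-- W to move --
(0,1): no bracket -> illegal
(0,2): no bracket -> illegal
(0,3): no bracket -> illegal
(1,1): flips 2 -> legal
(1,4): no bracket -> illegal
(1,5): flips 1 -> legal
(2,1): no bracket -> illegal
(3,1): flips 2 -> legal
(3,4): no bracket -> illegal
(3,5): flips 1 -> legal
(4,1): no bracket -> illegal
(4,2): flips 1 -> legal
(5,2): no bracket -> illegal
(5,3): flips 1 -> legal
(5,4): no bracket -> illegal
W mobility = 6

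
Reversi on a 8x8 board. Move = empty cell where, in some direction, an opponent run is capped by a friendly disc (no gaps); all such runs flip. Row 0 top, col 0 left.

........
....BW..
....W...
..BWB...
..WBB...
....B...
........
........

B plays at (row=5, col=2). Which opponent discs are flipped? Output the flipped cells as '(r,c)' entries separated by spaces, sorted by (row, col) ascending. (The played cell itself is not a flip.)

Dir NW: first cell '.' (not opp) -> no flip
Dir N: opp run (4,2) capped by B -> flip
Dir NE: first cell 'B' (not opp) -> no flip
Dir W: first cell '.' (not opp) -> no flip
Dir E: first cell '.' (not opp) -> no flip
Dir SW: first cell '.' (not opp) -> no flip
Dir S: first cell '.' (not opp) -> no flip
Dir SE: first cell '.' (not opp) -> no flip

Answer: (4,2)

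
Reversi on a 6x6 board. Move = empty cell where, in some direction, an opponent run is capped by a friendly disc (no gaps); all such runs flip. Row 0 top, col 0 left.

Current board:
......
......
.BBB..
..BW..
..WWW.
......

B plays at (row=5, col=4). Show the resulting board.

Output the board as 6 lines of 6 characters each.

Place B at (5,4); scan 8 dirs for brackets.
Dir NW: opp run (4,3) capped by B -> flip
Dir N: opp run (4,4), next='.' -> no flip
Dir NE: first cell '.' (not opp) -> no flip
Dir W: first cell '.' (not opp) -> no flip
Dir E: first cell '.' (not opp) -> no flip
Dir SW: edge -> no flip
Dir S: edge -> no flip
Dir SE: edge -> no flip
All flips: (4,3)

Answer: ......
......
.BBB..
..BW..
..WBW.
....B.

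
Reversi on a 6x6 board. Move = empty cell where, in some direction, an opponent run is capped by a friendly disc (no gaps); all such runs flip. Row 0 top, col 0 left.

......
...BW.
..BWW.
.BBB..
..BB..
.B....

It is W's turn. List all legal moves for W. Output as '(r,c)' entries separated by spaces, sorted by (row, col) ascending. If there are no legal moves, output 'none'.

(0,2): flips 1 -> legal
(0,3): flips 1 -> legal
(0,4): no bracket -> illegal
(1,1): no bracket -> illegal
(1,2): flips 1 -> legal
(2,0): no bracket -> illegal
(2,1): flips 1 -> legal
(3,0): no bracket -> illegal
(3,4): no bracket -> illegal
(4,0): no bracket -> illegal
(4,1): flips 1 -> legal
(4,4): no bracket -> illegal
(5,0): no bracket -> illegal
(5,2): no bracket -> illegal
(5,3): flips 2 -> legal
(5,4): no bracket -> illegal

Answer: (0,2) (0,3) (1,2) (2,1) (4,1) (5,3)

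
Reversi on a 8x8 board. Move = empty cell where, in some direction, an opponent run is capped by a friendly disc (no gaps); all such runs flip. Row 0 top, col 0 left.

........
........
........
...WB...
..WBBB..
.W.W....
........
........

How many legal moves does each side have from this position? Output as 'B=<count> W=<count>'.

-- B to move --
(2,2): flips 1 -> legal
(2,3): flips 1 -> legal
(2,4): no bracket -> illegal
(3,1): no bracket -> illegal
(3,2): flips 1 -> legal
(4,0): no bracket -> illegal
(4,1): flips 1 -> legal
(5,0): no bracket -> illegal
(5,2): no bracket -> illegal
(5,4): no bracket -> illegal
(6,0): no bracket -> illegal
(6,1): no bracket -> illegal
(6,2): flips 1 -> legal
(6,3): flips 1 -> legal
(6,4): no bracket -> illegal
B mobility = 6
-- W to move --
(2,3): no bracket -> illegal
(2,4): no bracket -> illegal
(2,5): no bracket -> illegal
(3,2): no bracket -> illegal
(3,5): flips 2 -> legal
(3,6): no bracket -> illegal
(4,6): flips 3 -> legal
(5,2): no bracket -> illegal
(5,4): no bracket -> illegal
(5,5): flips 1 -> legal
(5,6): no bracket -> illegal
W mobility = 3

Answer: B=6 W=3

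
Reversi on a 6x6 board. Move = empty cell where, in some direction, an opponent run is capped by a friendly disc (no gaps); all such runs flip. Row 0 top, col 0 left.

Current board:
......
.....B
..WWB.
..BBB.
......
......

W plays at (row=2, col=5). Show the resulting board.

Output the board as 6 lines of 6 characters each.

Answer: ......
.....B
..WWWW
..BBB.
......
......

Derivation:
Place W at (2,5); scan 8 dirs for brackets.
Dir NW: first cell '.' (not opp) -> no flip
Dir N: opp run (1,5), next='.' -> no flip
Dir NE: edge -> no flip
Dir W: opp run (2,4) capped by W -> flip
Dir E: edge -> no flip
Dir SW: opp run (3,4), next='.' -> no flip
Dir S: first cell '.' (not opp) -> no flip
Dir SE: edge -> no flip
All flips: (2,4)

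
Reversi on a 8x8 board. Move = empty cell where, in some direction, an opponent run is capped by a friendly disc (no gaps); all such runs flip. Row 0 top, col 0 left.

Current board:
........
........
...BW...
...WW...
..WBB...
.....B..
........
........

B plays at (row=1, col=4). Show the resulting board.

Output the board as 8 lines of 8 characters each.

Place B at (1,4); scan 8 dirs for brackets.
Dir NW: first cell '.' (not opp) -> no flip
Dir N: first cell '.' (not opp) -> no flip
Dir NE: first cell '.' (not opp) -> no flip
Dir W: first cell '.' (not opp) -> no flip
Dir E: first cell '.' (not opp) -> no flip
Dir SW: first cell 'B' (not opp) -> no flip
Dir S: opp run (2,4) (3,4) capped by B -> flip
Dir SE: first cell '.' (not opp) -> no flip
All flips: (2,4) (3,4)

Answer: ........
....B...
...BB...
...WB...
..WBB...
.....B..
........
........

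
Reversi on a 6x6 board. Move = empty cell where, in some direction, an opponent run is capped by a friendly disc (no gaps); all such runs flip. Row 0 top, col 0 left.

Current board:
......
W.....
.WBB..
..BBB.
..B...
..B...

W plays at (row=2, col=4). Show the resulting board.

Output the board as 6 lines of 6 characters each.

Place W at (2,4); scan 8 dirs for brackets.
Dir NW: first cell '.' (not opp) -> no flip
Dir N: first cell '.' (not opp) -> no flip
Dir NE: first cell '.' (not opp) -> no flip
Dir W: opp run (2,3) (2,2) capped by W -> flip
Dir E: first cell '.' (not opp) -> no flip
Dir SW: opp run (3,3) (4,2), next='.' -> no flip
Dir S: opp run (3,4), next='.' -> no flip
Dir SE: first cell '.' (not opp) -> no flip
All flips: (2,2) (2,3)

Answer: ......
W.....
.WWWW.
..BBB.
..B...
..B...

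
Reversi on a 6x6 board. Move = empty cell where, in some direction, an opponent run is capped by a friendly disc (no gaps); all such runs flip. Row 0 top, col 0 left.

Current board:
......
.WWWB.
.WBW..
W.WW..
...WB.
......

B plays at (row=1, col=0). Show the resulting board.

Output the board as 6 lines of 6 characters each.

Place B at (1,0); scan 8 dirs for brackets.
Dir NW: edge -> no flip
Dir N: first cell '.' (not opp) -> no flip
Dir NE: first cell '.' (not opp) -> no flip
Dir W: edge -> no flip
Dir E: opp run (1,1) (1,2) (1,3) capped by B -> flip
Dir SW: edge -> no flip
Dir S: first cell '.' (not opp) -> no flip
Dir SE: opp run (2,1) (3,2) (4,3), next='.' -> no flip
All flips: (1,1) (1,2) (1,3)

Answer: ......
BBBBB.
.WBW..
W.WW..
...WB.
......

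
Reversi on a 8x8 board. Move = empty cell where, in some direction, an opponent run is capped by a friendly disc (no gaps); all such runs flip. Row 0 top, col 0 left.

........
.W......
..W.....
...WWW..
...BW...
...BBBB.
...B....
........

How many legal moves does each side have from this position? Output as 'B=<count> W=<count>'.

Answer: B=6 W=6

Derivation:
-- B to move --
(0,0): flips 4 -> legal
(0,1): no bracket -> illegal
(0,2): no bracket -> illegal
(1,0): no bracket -> illegal
(1,2): no bracket -> illegal
(1,3): no bracket -> illegal
(2,0): no bracket -> illegal
(2,1): no bracket -> illegal
(2,3): flips 1 -> legal
(2,4): flips 2 -> legal
(2,5): flips 1 -> legal
(2,6): flips 2 -> legal
(3,1): no bracket -> illegal
(3,2): no bracket -> illegal
(3,6): no bracket -> illegal
(4,2): no bracket -> illegal
(4,5): flips 1 -> legal
(4,6): no bracket -> illegal
B mobility = 6
-- W to move --
(3,2): no bracket -> illegal
(4,2): flips 1 -> legal
(4,5): no bracket -> illegal
(4,6): no bracket -> illegal
(4,7): no bracket -> illegal
(5,2): flips 1 -> legal
(5,7): no bracket -> illegal
(6,2): flips 1 -> legal
(6,4): flips 1 -> legal
(6,5): no bracket -> illegal
(6,6): flips 1 -> legal
(6,7): no bracket -> illegal
(7,2): no bracket -> illegal
(7,3): flips 3 -> legal
(7,4): no bracket -> illegal
W mobility = 6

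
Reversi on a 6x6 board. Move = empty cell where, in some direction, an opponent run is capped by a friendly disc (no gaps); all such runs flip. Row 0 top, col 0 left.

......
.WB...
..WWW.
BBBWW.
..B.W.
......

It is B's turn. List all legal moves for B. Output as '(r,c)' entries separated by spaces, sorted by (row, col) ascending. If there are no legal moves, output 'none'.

Answer: (1,0) (1,3) (1,4) (1,5) (3,5) (4,5)

Derivation:
(0,0): no bracket -> illegal
(0,1): no bracket -> illegal
(0,2): no bracket -> illegal
(1,0): flips 1 -> legal
(1,3): flips 1 -> legal
(1,4): flips 1 -> legal
(1,5): flips 2 -> legal
(2,0): no bracket -> illegal
(2,1): no bracket -> illegal
(2,5): no bracket -> illegal
(3,5): flips 2 -> legal
(4,3): no bracket -> illegal
(4,5): flips 2 -> legal
(5,3): no bracket -> illegal
(5,4): no bracket -> illegal
(5,5): no bracket -> illegal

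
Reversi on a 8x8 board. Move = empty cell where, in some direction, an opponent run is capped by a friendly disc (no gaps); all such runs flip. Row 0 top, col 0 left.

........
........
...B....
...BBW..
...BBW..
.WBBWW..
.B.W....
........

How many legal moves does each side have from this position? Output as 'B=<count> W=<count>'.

-- B to move --
(2,4): no bracket -> illegal
(2,5): no bracket -> illegal
(2,6): flips 1 -> legal
(3,6): flips 1 -> legal
(4,0): no bracket -> illegal
(4,1): flips 1 -> legal
(4,2): no bracket -> illegal
(4,6): flips 1 -> legal
(5,0): flips 1 -> legal
(5,6): flips 3 -> legal
(6,0): no bracket -> illegal
(6,2): no bracket -> illegal
(6,4): flips 1 -> legal
(6,5): flips 1 -> legal
(6,6): flips 1 -> legal
(7,2): no bracket -> illegal
(7,3): flips 1 -> legal
(7,4): flips 1 -> legal
B mobility = 11
-- W to move --
(1,2): flips 2 -> legal
(1,3): flips 4 -> legal
(1,4): no bracket -> illegal
(2,2): flips 2 -> legal
(2,4): flips 2 -> legal
(2,5): no bracket -> illegal
(3,2): flips 3 -> legal
(4,1): flips 1 -> legal
(4,2): flips 2 -> legal
(5,0): no bracket -> illegal
(6,0): no bracket -> illegal
(6,2): flips 2 -> legal
(6,4): no bracket -> illegal
(7,0): no bracket -> illegal
(7,1): flips 1 -> legal
(7,2): no bracket -> illegal
W mobility = 9

Answer: B=11 W=9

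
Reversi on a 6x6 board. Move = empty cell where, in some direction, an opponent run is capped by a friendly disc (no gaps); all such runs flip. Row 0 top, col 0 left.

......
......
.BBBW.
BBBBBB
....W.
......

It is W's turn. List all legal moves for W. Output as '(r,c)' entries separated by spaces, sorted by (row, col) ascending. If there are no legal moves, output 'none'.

(1,0): no bracket -> illegal
(1,1): flips 2 -> legal
(1,2): no bracket -> illegal
(1,3): no bracket -> illegal
(1,4): no bracket -> illegal
(2,0): flips 3 -> legal
(2,5): no bracket -> illegal
(4,0): no bracket -> illegal
(4,1): no bracket -> illegal
(4,2): flips 1 -> legal
(4,3): no bracket -> illegal
(4,5): no bracket -> illegal

Answer: (1,1) (2,0) (4,2)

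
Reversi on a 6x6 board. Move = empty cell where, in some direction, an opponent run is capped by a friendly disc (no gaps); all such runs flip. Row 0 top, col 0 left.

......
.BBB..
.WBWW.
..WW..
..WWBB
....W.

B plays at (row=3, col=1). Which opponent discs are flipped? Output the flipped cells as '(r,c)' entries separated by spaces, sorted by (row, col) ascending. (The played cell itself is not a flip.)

Dir NW: first cell '.' (not opp) -> no flip
Dir N: opp run (2,1) capped by B -> flip
Dir NE: first cell 'B' (not opp) -> no flip
Dir W: first cell '.' (not opp) -> no flip
Dir E: opp run (3,2) (3,3), next='.' -> no flip
Dir SW: first cell '.' (not opp) -> no flip
Dir S: first cell '.' (not opp) -> no flip
Dir SE: opp run (4,2), next='.' -> no flip

Answer: (2,1)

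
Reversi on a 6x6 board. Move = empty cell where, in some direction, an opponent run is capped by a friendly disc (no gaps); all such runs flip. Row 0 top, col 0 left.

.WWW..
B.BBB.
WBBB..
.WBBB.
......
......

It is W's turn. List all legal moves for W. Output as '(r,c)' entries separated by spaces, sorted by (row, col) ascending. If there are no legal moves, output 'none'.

(0,0): flips 1 -> legal
(0,4): flips 2 -> legal
(0,5): no bracket -> illegal
(1,1): flips 1 -> legal
(1,5): no bracket -> illegal
(2,4): flips 4 -> legal
(2,5): flips 1 -> legal
(3,0): flips 2 -> legal
(3,5): flips 3 -> legal
(4,1): no bracket -> illegal
(4,2): flips 3 -> legal
(4,3): flips 3 -> legal
(4,4): no bracket -> illegal
(4,5): flips 3 -> legal

Answer: (0,0) (0,4) (1,1) (2,4) (2,5) (3,0) (3,5) (4,2) (4,3) (4,5)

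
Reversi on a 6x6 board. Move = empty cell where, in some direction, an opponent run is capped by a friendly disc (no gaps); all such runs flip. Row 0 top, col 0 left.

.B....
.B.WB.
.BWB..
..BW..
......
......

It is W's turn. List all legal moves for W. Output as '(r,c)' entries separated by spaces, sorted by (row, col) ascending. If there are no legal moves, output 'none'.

(0,0): flips 1 -> legal
(0,2): no bracket -> illegal
(0,3): no bracket -> illegal
(0,4): no bracket -> illegal
(0,5): no bracket -> illegal
(1,0): no bracket -> illegal
(1,2): no bracket -> illegal
(1,5): flips 1 -> legal
(2,0): flips 1 -> legal
(2,4): flips 1 -> legal
(2,5): no bracket -> illegal
(3,0): no bracket -> illegal
(3,1): flips 1 -> legal
(3,4): no bracket -> illegal
(4,1): no bracket -> illegal
(4,2): flips 1 -> legal
(4,3): no bracket -> illegal

Answer: (0,0) (1,5) (2,0) (2,4) (3,1) (4,2)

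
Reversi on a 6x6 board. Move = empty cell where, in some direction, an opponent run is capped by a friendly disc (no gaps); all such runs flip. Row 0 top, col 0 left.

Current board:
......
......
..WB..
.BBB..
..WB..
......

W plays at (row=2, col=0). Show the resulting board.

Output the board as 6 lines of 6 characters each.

Answer: ......
......
W.WB..
.WBB..
..WB..
......

Derivation:
Place W at (2,0); scan 8 dirs for brackets.
Dir NW: edge -> no flip
Dir N: first cell '.' (not opp) -> no flip
Dir NE: first cell '.' (not opp) -> no flip
Dir W: edge -> no flip
Dir E: first cell '.' (not opp) -> no flip
Dir SW: edge -> no flip
Dir S: first cell '.' (not opp) -> no flip
Dir SE: opp run (3,1) capped by W -> flip
All flips: (3,1)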